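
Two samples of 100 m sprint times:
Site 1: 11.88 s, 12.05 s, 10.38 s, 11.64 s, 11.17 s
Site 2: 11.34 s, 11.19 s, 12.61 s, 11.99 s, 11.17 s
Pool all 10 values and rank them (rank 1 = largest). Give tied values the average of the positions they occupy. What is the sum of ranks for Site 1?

29.5

Sorted (descending): 12.61, 12.05, 11.99, 11.88, 11.64, 11.34, 11.19, 11.17, 11.17, 10.38
The 2 values of 11.17 occupy positions 8–9 → average rank (8+9)/2 = 8.5.
Site 1 values → pooled ranks: 11.88→4, 12.05→2, 10.38→10, 11.64→5, 11.17→8.5
Rank sum = 4 + 2 + 10 + 5 + 8.5 = 29.5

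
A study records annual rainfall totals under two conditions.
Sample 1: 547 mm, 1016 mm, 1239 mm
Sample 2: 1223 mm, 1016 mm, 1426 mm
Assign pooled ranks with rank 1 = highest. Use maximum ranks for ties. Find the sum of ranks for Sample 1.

Sorted (descending): 1426, 1239, 1223, 1016, 1016, 547
The 2 values of 1016 occupy positions 4–5 → each gets rank 5.
Sample 1 values → pooled ranks: 547→6, 1016→5, 1239→2
Rank sum = 6 + 5 + 2 = 13

13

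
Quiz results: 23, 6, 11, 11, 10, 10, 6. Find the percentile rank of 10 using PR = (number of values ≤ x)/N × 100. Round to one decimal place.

N = 7.
Strictly below 10: 2. Equal to 10: 2.
PR = 4/7 × 100 = 57.1

57.1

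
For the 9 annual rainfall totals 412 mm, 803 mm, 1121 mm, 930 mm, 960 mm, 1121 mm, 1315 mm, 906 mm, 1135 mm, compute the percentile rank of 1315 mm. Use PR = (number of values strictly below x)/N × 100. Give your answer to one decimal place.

88.9

N = 9.
Strictly below 1315: 8. Equal to 1315: 1.
PR = 8/9 × 100 = 88.9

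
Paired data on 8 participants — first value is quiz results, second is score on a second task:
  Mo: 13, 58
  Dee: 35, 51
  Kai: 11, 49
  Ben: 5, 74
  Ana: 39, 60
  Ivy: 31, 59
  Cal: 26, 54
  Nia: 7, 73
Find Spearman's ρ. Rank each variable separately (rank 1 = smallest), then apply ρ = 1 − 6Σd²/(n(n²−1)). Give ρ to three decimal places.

Ranks of variable 1: 4, 7, 3, 1, 8, 6, 5, 2
Ranks of variable 2: 4, 2, 1, 8, 6, 5, 3, 7
d = r₁ − r₂: 0, 5, 2, -7, 2, 1, 2, -5
d²: 0, 25, 4, 49, 4, 1, 4, 25; Σd² = 112
ρ = 1 − 6·112/(8·63) = 1 − 672/504 = -0.333

-0.333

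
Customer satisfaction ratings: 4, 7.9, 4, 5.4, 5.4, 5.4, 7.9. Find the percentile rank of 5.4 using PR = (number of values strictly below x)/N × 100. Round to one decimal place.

28.6

N = 7.
Strictly below 5.4: 2. Equal to 5.4: 3.
PR = 2/7 × 100 = 28.6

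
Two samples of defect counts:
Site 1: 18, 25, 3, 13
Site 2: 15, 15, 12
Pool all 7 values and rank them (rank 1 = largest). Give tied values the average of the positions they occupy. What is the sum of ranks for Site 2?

13

Sorted (descending): 25, 18, 15, 15, 13, 12, 3
The 2 values of 15 occupy positions 3–4 → average rank (3+4)/2 = 3.5.
Site 2 values → pooled ranks: 15→3.5, 15→3.5, 12→6
Rank sum = 3.5 + 3.5 + 6 = 13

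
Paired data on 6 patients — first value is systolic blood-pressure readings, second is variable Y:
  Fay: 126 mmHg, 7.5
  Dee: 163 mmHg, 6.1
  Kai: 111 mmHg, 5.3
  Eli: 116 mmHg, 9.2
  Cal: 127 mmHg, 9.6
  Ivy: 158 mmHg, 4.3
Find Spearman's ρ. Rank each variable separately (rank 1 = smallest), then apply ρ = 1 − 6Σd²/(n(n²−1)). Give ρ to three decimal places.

-0.143

Ranks of variable 1: 3, 6, 1, 2, 4, 5
Ranks of variable 2: 4, 3, 2, 5, 6, 1
d = r₁ − r₂: -1, 3, -1, -3, -2, 4
d²: 1, 9, 1, 9, 4, 16; Σd² = 40
ρ = 1 − 6·40/(6·35) = 1 − 240/210 = -0.143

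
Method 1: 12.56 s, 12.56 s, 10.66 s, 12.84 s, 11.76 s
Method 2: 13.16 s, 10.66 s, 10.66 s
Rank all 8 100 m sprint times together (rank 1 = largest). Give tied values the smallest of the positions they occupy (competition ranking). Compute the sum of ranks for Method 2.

13

Sorted (descending): 13.16, 12.84, 12.56, 12.56, 11.76, 10.66, 10.66, 10.66
The 2 values of 12.56 occupy positions 3–4 → each gets rank 3.
The 3 values of 10.66 occupy positions 6–8 → each gets rank 6.
Method 2 values → pooled ranks: 13.16→1, 10.66→6, 10.66→6
Rank sum = 1 + 6 + 6 = 13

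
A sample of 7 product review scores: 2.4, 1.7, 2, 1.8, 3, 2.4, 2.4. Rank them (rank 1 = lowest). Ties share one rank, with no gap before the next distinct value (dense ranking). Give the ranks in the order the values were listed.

4, 1, 3, 2, 5, 4, 4

Sorted (ascending): 1.7, 1.8, 2, 2.4, 2.4, 2.4, 3
The 3 values of 2.4 share dense rank 4.
Remaining distinct values take the next consecutive integers.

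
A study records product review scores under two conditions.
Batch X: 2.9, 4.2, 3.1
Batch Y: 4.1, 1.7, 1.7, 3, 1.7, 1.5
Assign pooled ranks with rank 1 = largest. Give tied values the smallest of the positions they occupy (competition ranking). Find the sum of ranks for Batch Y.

Sorted (descending): 4.2, 4.1, 3.1, 3, 2.9, 1.7, 1.7, 1.7, 1.5
The 3 values of 1.7 occupy positions 6–8 → each gets rank 6.
Batch Y values → pooled ranks: 4.1→2, 1.7→6, 1.7→6, 3→4, 1.7→6, 1.5→9
Rank sum = 2 + 6 + 6 + 4 + 6 + 9 = 33

33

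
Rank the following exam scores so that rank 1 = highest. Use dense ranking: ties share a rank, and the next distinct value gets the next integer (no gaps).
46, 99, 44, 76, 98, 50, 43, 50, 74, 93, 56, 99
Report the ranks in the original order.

Sorted (descending): 99, 99, 98, 93, 76, 74, 56, 50, 50, 46, 44, 43
The 2 values of 99 share dense rank 1.
The 2 values of 50 share dense rank 7.
Remaining distinct values take the next consecutive integers.

8, 1, 9, 4, 2, 7, 10, 7, 5, 3, 6, 1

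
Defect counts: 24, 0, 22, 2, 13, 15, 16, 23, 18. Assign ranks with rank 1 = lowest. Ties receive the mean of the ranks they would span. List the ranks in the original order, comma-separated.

Sorted (ascending): 0, 2, 13, 15, 16, 18, 22, 23, 24
No ties — each value takes its position as its rank.

9, 1, 7, 2, 3, 4, 5, 8, 6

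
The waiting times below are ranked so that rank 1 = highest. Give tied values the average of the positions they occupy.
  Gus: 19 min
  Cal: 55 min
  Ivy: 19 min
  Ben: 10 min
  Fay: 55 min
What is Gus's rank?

3.5

Sorted (descending): 55, 55, 19, 19, 10
The 2 values of 55 occupy positions 1–2 → average rank (1+2)/2 = 1.5.
The 2 values of 19 occupy positions 3–4 → average rank (3+4)/2 = 3.5.
Gus has value 19 min → rank 3.5.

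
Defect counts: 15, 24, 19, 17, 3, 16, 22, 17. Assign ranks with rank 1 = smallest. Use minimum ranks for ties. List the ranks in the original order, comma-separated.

Sorted (ascending): 3, 15, 16, 17, 17, 19, 22, 24
The 2 values of 17 occupy positions 4–5 → each gets rank 4.

2, 8, 6, 4, 1, 3, 7, 4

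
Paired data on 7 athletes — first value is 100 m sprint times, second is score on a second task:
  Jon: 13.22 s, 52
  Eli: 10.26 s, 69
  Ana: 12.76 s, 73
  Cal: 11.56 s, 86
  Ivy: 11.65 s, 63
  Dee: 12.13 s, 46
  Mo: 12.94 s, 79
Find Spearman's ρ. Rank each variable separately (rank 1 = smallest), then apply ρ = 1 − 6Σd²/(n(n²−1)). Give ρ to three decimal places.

-0.214

Ranks of variable 1: 7, 1, 5, 2, 3, 4, 6
Ranks of variable 2: 2, 4, 5, 7, 3, 1, 6
d = r₁ − r₂: 5, -3, 0, -5, 0, 3, 0
d²: 25, 9, 0, 25, 0, 9, 0; Σd² = 68
ρ = 1 − 6·68/(7·48) = 1 − 408/336 = -0.214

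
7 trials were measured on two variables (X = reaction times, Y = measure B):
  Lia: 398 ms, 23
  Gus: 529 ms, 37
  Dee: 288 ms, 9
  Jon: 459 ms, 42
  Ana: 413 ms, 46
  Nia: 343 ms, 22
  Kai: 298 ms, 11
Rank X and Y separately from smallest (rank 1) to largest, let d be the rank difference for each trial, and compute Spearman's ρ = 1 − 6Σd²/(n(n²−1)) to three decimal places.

0.857

Ranks of variable 1: 4, 7, 1, 6, 5, 3, 2
Ranks of variable 2: 4, 5, 1, 6, 7, 3, 2
d = r₁ − r₂: 0, 2, 0, 0, -2, 0, 0
d²: 0, 4, 0, 0, 4, 0, 0; Σd² = 8
ρ = 1 − 6·8/(7·48) = 1 − 48/336 = 0.857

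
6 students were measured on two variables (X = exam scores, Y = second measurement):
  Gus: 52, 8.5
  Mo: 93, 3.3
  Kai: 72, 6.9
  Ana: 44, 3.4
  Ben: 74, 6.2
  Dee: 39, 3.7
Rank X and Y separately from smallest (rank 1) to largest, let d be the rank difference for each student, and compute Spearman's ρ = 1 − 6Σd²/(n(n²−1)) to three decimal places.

Ranks of variable 1: 3, 6, 4, 2, 5, 1
Ranks of variable 2: 6, 1, 5, 2, 4, 3
d = r₁ − r₂: -3, 5, -1, 0, 1, -2
d²: 9, 25, 1, 0, 1, 4; Σd² = 40
ρ = 1 − 6·40/(6·35) = 1 − 240/210 = -0.143

-0.143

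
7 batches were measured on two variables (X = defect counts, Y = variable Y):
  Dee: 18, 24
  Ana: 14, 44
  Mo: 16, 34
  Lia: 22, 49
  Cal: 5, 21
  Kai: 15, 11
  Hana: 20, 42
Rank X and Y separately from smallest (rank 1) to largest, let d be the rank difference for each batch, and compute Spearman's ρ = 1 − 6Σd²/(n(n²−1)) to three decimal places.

0.536

Ranks of variable 1: 5, 2, 4, 7, 1, 3, 6
Ranks of variable 2: 3, 6, 4, 7, 2, 1, 5
d = r₁ − r₂: 2, -4, 0, 0, -1, 2, 1
d²: 4, 16, 0, 0, 1, 4, 1; Σd² = 26
ρ = 1 − 6·26/(7·48) = 1 − 156/336 = 0.536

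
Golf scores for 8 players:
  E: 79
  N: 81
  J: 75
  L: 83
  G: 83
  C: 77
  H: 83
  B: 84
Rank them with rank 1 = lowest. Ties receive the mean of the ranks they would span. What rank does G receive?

Sorted (ascending): 75, 77, 79, 81, 83, 83, 83, 84
The 3 values of 83 occupy positions 5–7 → average rank 6.
G has value 83 → rank 6.

6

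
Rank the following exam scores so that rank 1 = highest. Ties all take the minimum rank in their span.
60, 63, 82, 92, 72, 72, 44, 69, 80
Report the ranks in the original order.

Sorted (descending): 92, 82, 80, 72, 72, 69, 63, 60, 44
The 2 values of 72 occupy positions 4–5 → each gets rank 4.

8, 7, 2, 1, 4, 4, 9, 6, 3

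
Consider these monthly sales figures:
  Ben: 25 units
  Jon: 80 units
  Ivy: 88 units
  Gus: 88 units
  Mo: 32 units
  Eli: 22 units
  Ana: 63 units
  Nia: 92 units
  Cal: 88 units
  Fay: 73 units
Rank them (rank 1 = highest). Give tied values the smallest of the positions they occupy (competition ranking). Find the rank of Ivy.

Sorted (descending): 92, 88, 88, 88, 80, 73, 63, 32, 25, 22
The 3 values of 88 occupy positions 2–4 → each gets rank 2.
Ivy has value 88 units → rank 2.

2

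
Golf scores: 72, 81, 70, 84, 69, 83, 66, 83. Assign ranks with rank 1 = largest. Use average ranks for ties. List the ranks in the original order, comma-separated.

Sorted (descending): 84, 83, 83, 81, 72, 70, 69, 66
The 2 values of 83 occupy positions 2–3 → average rank (2+3)/2 = 2.5.

5, 4, 6, 1, 7, 2.5, 8, 2.5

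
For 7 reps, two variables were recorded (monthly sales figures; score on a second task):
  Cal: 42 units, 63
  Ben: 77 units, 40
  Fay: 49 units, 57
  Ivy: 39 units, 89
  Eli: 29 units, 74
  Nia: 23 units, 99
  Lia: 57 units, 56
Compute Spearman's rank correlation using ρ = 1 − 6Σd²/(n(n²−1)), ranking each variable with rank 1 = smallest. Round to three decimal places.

Ranks of variable 1: 4, 7, 5, 3, 2, 1, 6
Ranks of variable 2: 4, 1, 3, 6, 5, 7, 2
d = r₁ − r₂: 0, 6, 2, -3, -3, -6, 4
d²: 0, 36, 4, 9, 9, 36, 16; Σd² = 110
ρ = 1 − 6·110/(7·48) = 1 − 660/336 = -0.964

-0.964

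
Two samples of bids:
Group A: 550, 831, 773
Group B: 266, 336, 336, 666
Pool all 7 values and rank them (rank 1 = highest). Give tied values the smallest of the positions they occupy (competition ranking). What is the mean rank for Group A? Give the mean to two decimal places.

2.33

Sorted (descending): 831, 773, 666, 550, 336, 336, 266
The 2 values of 336 occupy positions 5–6 → each gets rank 5.
Group A values → pooled ranks: 550→4, 831→1, 773→2
Mean rank = (4 + 1 + 2) / 3 = 2.33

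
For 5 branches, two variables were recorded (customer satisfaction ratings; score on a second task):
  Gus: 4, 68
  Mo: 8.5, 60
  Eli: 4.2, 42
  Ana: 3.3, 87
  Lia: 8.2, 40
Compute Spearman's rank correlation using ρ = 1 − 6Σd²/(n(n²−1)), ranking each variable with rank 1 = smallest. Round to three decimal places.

Ranks of variable 1: 2, 5, 3, 1, 4
Ranks of variable 2: 4, 3, 2, 5, 1
d = r₁ − r₂: -2, 2, 1, -4, 3
d²: 4, 4, 1, 16, 9; Σd² = 34
ρ = 1 − 6·34/(5·24) = 1 − 204/120 = -0.700

-0.700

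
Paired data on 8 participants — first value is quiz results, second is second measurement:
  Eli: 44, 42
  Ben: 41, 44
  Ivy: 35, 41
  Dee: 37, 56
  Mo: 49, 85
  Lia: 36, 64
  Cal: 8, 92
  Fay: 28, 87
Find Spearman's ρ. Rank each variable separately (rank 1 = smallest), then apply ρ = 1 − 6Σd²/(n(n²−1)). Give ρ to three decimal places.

Ranks of variable 1: 7, 6, 3, 5, 8, 4, 1, 2
Ranks of variable 2: 2, 3, 1, 4, 6, 5, 8, 7
d = r₁ − r₂: 5, 3, 2, 1, 2, -1, -7, -5
d²: 25, 9, 4, 1, 4, 1, 49, 25; Σd² = 118
ρ = 1 − 6·118/(8·63) = 1 − 708/504 = -0.405

-0.405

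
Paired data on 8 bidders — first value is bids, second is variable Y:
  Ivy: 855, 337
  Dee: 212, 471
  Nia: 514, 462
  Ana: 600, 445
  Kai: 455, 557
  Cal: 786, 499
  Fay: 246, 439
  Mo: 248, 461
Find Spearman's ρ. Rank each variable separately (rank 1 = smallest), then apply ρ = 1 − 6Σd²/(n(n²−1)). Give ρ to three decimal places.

Ranks of variable 1: 8, 1, 5, 6, 4, 7, 2, 3
Ranks of variable 2: 1, 6, 5, 3, 8, 7, 2, 4
d = r₁ − r₂: 7, -5, 0, 3, -4, 0, 0, -1
d²: 49, 25, 0, 9, 16, 0, 0, 1; Σd² = 100
ρ = 1 − 6·100/(8·63) = 1 − 600/504 = -0.190

-0.190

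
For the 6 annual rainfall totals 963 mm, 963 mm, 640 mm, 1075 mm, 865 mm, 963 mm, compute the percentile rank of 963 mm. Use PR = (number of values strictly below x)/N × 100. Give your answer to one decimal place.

33.3

N = 6.
Strictly below 963: 2. Equal to 963: 3.
PR = 2/6 × 100 = 33.3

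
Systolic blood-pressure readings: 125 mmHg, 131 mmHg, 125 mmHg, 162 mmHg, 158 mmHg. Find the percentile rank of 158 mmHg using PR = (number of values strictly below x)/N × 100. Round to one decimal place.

60.0

N = 5.
Strictly below 158: 3. Equal to 158: 1.
PR = 3/5 × 100 = 60.0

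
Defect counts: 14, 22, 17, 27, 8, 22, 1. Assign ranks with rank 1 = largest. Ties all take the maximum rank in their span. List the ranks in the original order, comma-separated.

Sorted (descending): 27, 22, 22, 17, 14, 8, 1
The 2 values of 22 occupy positions 2–3 → each gets rank 3.

5, 3, 4, 1, 6, 3, 7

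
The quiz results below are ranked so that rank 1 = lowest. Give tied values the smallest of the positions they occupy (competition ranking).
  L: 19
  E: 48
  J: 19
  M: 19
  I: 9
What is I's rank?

1

Sorted (ascending): 9, 19, 19, 19, 48
The 3 values of 19 occupy positions 2–4 → each gets rank 2.
I has value 9 → rank 1.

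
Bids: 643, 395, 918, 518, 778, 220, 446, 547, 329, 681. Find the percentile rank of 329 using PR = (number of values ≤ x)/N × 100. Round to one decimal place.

N = 10.
Strictly below 329: 1. Equal to 329: 1.
PR = 2/10 × 100 = 20.0

20.0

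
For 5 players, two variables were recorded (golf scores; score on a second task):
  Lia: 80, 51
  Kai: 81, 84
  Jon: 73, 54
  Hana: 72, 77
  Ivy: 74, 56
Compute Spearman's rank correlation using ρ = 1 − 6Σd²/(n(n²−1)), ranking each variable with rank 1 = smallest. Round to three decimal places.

0.100

Ranks of variable 1: 4, 5, 2, 1, 3
Ranks of variable 2: 1, 5, 2, 4, 3
d = r₁ − r₂: 3, 0, 0, -3, 0
d²: 9, 0, 0, 9, 0; Σd² = 18
ρ = 1 − 6·18/(5·24) = 1 − 108/120 = 0.100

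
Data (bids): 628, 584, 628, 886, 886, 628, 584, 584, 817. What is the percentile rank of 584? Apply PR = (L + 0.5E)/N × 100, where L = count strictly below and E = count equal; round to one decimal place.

16.7

N = 9.
Strictly below 584: 0. Equal to 584: 3.
PR = (0 + 0.5·3)/9 × 100 = 16.7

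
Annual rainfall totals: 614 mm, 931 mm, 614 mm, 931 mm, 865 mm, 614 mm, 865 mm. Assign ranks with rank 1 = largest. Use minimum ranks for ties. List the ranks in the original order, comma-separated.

Sorted (descending): 931, 931, 865, 865, 614, 614, 614
The 2 values of 931 occupy positions 1–2 → each gets rank 1.
The 2 values of 865 occupy positions 3–4 → each gets rank 3.
The 3 values of 614 occupy positions 5–7 → each gets rank 5.

5, 1, 5, 1, 3, 5, 3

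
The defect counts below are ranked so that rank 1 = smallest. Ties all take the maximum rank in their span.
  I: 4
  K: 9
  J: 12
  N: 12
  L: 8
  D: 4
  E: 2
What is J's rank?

Sorted (ascending): 2, 4, 4, 8, 9, 12, 12
The 2 values of 4 occupy positions 2–3 → each gets rank 3.
The 2 values of 12 occupy positions 6–7 → each gets rank 7.
J has value 12 → rank 7.

7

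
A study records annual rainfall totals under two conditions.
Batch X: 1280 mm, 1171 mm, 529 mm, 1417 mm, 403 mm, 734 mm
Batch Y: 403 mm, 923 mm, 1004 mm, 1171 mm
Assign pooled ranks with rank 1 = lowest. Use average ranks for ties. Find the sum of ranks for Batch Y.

20

Sorted (ascending): 403, 403, 529, 734, 923, 1004, 1171, 1171, 1280, 1417
The 2 values of 403 occupy positions 1–2 → average rank (1+2)/2 = 1.5.
The 2 values of 1171 occupy positions 7–8 → average rank (7+8)/2 = 7.5.
Batch Y values → pooled ranks: 403→1.5, 923→5, 1004→6, 1171→7.5
Rank sum = 1.5 + 5 + 6 + 7.5 = 20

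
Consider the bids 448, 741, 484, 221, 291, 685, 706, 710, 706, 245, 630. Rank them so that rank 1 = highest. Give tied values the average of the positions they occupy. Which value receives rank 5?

Sorted (descending): 741, 710, 706, 706, 685, 630, 484, 448, 291, 245, 221
The 2 values of 706 occupy positions 3–4 → average rank (3+4)/2 = 3.5.
Rank 5 → value 685.

685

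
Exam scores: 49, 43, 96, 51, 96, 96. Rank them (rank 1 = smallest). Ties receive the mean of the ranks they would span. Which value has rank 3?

51

Sorted (ascending): 43, 49, 51, 96, 96, 96
The 3 values of 96 occupy positions 4–6 → average rank 5.
Rank 3 → value 51.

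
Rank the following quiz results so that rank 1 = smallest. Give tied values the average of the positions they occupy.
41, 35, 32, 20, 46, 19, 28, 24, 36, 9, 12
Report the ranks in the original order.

10, 8, 7, 4, 11, 3, 6, 5, 9, 1, 2

Sorted (ascending): 9, 12, 19, 20, 24, 28, 32, 35, 36, 41, 46
No ties — each value takes its position as its rank.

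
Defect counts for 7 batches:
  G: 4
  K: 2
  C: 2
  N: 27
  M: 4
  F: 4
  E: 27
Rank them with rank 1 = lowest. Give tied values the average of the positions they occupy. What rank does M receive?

Sorted (ascending): 2, 2, 4, 4, 4, 27, 27
The 2 values of 2 occupy positions 1–2 → average rank (1+2)/2 = 1.5.
The 3 values of 4 occupy positions 3–5 → average rank 4.
The 2 values of 27 occupy positions 6–7 → average rank (6+7)/2 = 6.5.
M has value 4 → rank 4.

4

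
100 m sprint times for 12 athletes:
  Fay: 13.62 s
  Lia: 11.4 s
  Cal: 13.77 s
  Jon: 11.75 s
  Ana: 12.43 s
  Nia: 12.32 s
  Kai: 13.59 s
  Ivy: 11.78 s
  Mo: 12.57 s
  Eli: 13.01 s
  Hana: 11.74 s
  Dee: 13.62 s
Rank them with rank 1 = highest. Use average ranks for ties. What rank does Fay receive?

2.5

Sorted (descending): 13.77, 13.62, 13.62, 13.59, 13.01, 12.57, 12.43, 12.32, 11.78, 11.75, 11.74, 11.4
The 2 values of 13.62 occupy positions 2–3 → average rank (2+3)/2 = 2.5.
Fay has value 13.62 s → rank 2.5.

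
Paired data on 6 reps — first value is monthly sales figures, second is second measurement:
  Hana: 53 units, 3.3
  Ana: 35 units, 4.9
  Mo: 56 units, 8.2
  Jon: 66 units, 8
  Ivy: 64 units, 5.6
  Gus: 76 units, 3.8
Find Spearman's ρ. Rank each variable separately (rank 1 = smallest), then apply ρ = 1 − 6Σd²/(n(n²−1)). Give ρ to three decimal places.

0.143

Ranks of variable 1: 2, 1, 3, 5, 4, 6
Ranks of variable 2: 1, 3, 6, 5, 4, 2
d = r₁ − r₂: 1, -2, -3, 0, 0, 4
d²: 1, 4, 9, 0, 0, 16; Σd² = 30
ρ = 1 − 6·30/(6·35) = 1 − 180/210 = 0.143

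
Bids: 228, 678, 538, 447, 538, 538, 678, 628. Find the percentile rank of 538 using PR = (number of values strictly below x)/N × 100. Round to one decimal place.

N = 8.
Strictly below 538: 2. Equal to 538: 3.
PR = 2/8 × 100 = 25.0

25.0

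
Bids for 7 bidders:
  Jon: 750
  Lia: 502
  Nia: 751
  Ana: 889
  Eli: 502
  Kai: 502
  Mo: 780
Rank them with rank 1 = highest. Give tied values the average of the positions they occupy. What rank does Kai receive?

6

Sorted (descending): 889, 780, 751, 750, 502, 502, 502
The 3 values of 502 occupy positions 5–7 → average rank 6.
Kai has value 502 → rank 6.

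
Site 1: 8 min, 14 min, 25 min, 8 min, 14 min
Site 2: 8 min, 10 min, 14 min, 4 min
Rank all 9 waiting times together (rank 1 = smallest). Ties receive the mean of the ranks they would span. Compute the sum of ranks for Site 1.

29

Sorted (ascending): 4, 8, 8, 8, 10, 14, 14, 14, 25
The 3 values of 8 occupy positions 2–4 → average rank 3.
The 3 values of 14 occupy positions 6–8 → average rank 7.
Site 1 values → pooled ranks: 8→3, 14→7, 25→9, 8→3, 14→7
Rank sum = 3 + 7 + 9 + 3 + 7 = 29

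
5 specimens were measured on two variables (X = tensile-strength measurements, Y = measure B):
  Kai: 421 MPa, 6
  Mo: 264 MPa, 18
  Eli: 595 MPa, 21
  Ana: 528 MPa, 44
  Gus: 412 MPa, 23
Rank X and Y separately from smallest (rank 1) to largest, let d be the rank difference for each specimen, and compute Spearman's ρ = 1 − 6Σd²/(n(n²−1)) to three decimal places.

Ranks of variable 1: 3, 1, 5, 4, 2
Ranks of variable 2: 1, 2, 3, 5, 4
d = r₁ − r₂: 2, -1, 2, -1, -2
d²: 4, 1, 4, 1, 4; Σd² = 14
ρ = 1 − 6·14/(5·24) = 1 − 84/120 = 0.300

0.300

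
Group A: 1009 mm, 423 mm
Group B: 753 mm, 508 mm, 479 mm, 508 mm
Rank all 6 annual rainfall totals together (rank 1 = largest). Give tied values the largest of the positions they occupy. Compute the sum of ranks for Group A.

7

Sorted (descending): 1009, 753, 508, 508, 479, 423
The 2 values of 508 occupy positions 3–4 → each gets rank 4.
Group A values → pooled ranks: 1009→1, 423→6
Rank sum = 1 + 6 = 7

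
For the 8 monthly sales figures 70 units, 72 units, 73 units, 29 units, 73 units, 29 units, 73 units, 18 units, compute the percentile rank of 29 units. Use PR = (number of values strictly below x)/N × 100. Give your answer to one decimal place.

N = 8.
Strictly below 29: 1. Equal to 29: 2.
PR = 1/8 × 100 = 12.5

12.5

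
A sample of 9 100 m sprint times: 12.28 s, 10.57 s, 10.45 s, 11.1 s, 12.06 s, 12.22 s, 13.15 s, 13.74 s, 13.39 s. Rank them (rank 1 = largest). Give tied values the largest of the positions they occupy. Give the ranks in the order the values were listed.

Sorted (descending): 13.74, 13.39, 13.15, 12.28, 12.22, 12.06, 11.1, 10.57, 10.45
No ties — each value takes its position as its rank.

4, 8, 9, 7, 6, 5, 3, 1, 2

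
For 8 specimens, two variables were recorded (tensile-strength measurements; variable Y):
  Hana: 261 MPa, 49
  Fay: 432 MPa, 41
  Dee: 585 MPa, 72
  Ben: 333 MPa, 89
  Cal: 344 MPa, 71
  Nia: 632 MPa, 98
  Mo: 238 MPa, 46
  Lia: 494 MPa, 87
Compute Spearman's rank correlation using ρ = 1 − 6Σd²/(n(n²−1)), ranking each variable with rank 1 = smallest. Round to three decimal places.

0.548

Ranks of variable 1: 2, 5, 7, 3, 4, 8, 1, 6
Ranks of variable 2: 3, 1, 5, 7, 4, 8, 2, 6
d = r₁ − r₂: -1, 4, 2, -4, 0, 0, -1, 0
d²: 1, 16, 4, 16, 0, 0, 1, 0; Σd² = 38
ρ = 1 − 6·38/(8·63) = 1 − 228/504 = 0.548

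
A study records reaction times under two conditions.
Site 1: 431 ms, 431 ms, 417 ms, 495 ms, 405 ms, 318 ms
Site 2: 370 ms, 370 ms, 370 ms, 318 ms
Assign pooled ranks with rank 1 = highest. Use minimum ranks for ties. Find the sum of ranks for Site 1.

23

Sorted (descending): 495, 431, 431, 417, 405, 370, 370, 370, 318, 318
The 2 values of 431 occupy positions 2–3 → each gets rank 2.
The 3 values of 370 occupy positions 6–8 → each gets rank 6.
The 2 values of 318 occupy positions 9–10 → each gets rank 9.
Site 1 values → pooled ranks: 431→2, 431→2, 417→4, 495→1, 405→5, 318→9
Rank sum = 2 + 2 + 4 + 1 + 5 + 9 = 23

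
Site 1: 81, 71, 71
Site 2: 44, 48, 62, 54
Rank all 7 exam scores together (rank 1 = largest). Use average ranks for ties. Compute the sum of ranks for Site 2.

22

Sorted (descending): 81, 71, 71, 62, 54, 48, 44
The 2 values of 71 occupy positions 2–3 → average rank (2+3)/2 = 2.5.
Site 2 values → pooled ranks: 44→7, 48→6, 62→4, 54→5
Rank sum = 7 + 6 + 4 + 5 = 22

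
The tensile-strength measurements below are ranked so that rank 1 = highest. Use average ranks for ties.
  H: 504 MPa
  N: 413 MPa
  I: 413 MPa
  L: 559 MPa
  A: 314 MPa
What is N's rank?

Sorted (descending): 559, 504, 413, 413, 314
The 2 values of 413 occupy positions 3–4 → average rank (3+4)/2 = 3.5.
N has value 413 MPa → rank 3.5.

3.5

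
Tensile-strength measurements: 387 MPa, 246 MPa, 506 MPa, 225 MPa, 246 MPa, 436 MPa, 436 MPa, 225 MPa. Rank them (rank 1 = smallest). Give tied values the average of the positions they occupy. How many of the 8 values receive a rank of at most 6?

Sorted (ascending): 225, 225, 246, 246, 387, 436, 436, 506
The 2 values of 225 occupy positions 1–2 → average rank (1+2)/2 = 1.5.
The 2 values of 246 occupy positions 3–4 → average rank (3+4)/2 = 3.5.
The 2 values of 436 occupy positions 6–7 → average rank (6+7)/2 = 6.5.
Ranks ≤ 6: {1.5, 1.5, 3.5, 3.5, 5} → 5 values.

5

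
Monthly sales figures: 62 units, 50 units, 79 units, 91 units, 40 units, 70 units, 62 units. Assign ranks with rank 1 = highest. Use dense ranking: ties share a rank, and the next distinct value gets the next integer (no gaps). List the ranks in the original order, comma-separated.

4, 5, 2, 1, 6, 3, 4

Sorted (descending): 91, 79, 70, 62, 62, 50, 40
The 2 values of 62 share dense rank 4.
Remaining distinct values take the next consecutive integers.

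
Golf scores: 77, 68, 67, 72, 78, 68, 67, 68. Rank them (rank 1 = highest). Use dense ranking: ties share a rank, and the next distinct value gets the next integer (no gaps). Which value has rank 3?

Sorted (descending): 78, 77, 72, 68, 68, 68, 67, 67
The 3 values of 68 share dense rank 4.
The 2 values of 67 share dense rank 5.
Remaining distinct values take the next consecutive integers.
Rank 3 → value 72.

72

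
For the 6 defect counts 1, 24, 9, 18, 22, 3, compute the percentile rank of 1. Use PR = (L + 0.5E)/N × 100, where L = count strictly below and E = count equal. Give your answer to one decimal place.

8.3

N = 6.
Strictly below 1: 0. Equal to 1: 1.
PR = (0 + 0.5·1)/6 × 100 = 8.3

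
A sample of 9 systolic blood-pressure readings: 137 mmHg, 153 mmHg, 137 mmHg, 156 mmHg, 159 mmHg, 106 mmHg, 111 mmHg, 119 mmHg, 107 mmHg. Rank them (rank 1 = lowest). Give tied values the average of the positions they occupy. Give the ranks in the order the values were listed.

5.5, 7, 5.5, 8, 9, 1, 3, 4, 2

Sorted (ascending): 106, 107, 111, 119, 137, 137, 153, 156, 159
The 2 values of 137 occupy positions 5–6 → average rank (5+6)/2 = 5.5.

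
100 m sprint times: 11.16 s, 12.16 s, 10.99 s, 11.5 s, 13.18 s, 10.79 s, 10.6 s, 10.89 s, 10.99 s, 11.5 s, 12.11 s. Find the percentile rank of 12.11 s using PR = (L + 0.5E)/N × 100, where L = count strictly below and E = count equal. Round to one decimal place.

N = 11.
Strictly below 12.11: 8. Equal to 12.11: 1.
PR = (8 + 0.5·1)/11 × 100 = 77.3

77.3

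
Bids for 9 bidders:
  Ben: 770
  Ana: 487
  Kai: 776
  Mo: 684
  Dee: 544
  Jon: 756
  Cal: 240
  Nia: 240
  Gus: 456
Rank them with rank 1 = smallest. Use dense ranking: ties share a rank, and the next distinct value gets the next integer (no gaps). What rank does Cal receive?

Sorted (ascending): 240, 240, 456, 487, 544, 684, 756, 770, 776
The 2 values of 240 share dense rank 1.
Remaining distinct values take the next consecutive integers.
Cal has value 240 → rank 1.

1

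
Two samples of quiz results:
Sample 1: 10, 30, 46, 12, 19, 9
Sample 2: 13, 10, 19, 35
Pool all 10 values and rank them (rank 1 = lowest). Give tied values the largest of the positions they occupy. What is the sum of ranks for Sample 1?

33

Sorted (ascending): 9, 10, 10, 12, 13, 19, 19, 30, 35, 46
The 2 values of 10 occupy positions 2–3 → each gets rank 3.
The 2 values of 19 occupy positions 6–7 → each gets rank 7.
Sample 1 values → pooled ranks: 10→3, 30→8, 46→10, 12→4, 19→7, 9→1
Rank sum = 3 + 8 + 10 + 4 + 7 + 1 = 33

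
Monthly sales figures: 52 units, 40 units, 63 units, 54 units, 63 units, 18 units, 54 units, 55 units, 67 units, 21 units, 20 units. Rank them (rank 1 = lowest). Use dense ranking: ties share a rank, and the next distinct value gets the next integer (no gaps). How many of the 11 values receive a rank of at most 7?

8

Sorted (ascending): 18, 20, 21, 40, 52, 54, 54, 55, 63, 63, 67
The 2 values of 54 share dense rank 6.
The 2 values of 63 share dense rank 8.
Remaining distinct values take the next consecutive integers.
Ranks ≤ 7: {1, 2, 3, 4, 5, 6, 6, 7} → 8 values.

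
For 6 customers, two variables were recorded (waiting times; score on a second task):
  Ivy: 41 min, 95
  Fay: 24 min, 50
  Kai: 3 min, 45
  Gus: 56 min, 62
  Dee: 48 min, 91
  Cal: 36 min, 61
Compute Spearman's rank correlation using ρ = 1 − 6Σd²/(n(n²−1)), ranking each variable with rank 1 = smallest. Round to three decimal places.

Ranks of variable 1: 4, 2, 1, 6, 5, 3
Ranks of variable 2: 6, 2, 1, 4, 5, 3
d = r₁ − r₂: -2, 0, 0, 2, 0, 0
d²: 4, 0, 0, 4, 0, 0; Σd² = 8
ρ = 1 − 6·8/(6·35) = 1 − 48/210 = 0.771

0.771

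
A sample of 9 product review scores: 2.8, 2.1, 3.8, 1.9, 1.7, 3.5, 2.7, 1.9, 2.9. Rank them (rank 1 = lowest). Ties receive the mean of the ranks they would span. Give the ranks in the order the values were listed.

6, 4, 9, 2.5, 1, 8, 5, 2.5, 7

Sorted (ascending): 1.7, 1.9, 1.9, 2.1, 2.7, 2.8, 2.9, 3.5, 3.8
The 2 values of 1.9 occupy positions 2–3 → average rank (2+3)/2 = 2.5.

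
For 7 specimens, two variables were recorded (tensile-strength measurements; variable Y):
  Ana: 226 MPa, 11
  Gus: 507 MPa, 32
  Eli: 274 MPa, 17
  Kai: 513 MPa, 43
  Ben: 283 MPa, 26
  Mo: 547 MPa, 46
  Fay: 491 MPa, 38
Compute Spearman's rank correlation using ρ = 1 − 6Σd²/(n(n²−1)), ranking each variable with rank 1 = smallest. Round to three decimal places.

Ranks of variable 1: 1, 5, 2, 6, 3, 7, 4
Ranks of variable 2: 1, 4, 2, 6, 3, 7, 5
d = r₁ − r₂: 0, 1, 0, 0, 0, 0, -1
d²: 0, 1, 0, 0, 0, 0, 1; Σd² = 2
ρ = 1 − 6·2/(7·48) = 1 − 12/336 = 0.964

0.964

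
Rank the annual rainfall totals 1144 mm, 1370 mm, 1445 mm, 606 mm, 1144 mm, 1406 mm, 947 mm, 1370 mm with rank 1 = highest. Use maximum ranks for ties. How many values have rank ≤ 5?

Sorted (descending): 1445, 1406, 1370, 1370, 1144, 1144, 947, 606
The 2 values of 1370 occupy positions 3–4 → each gets rank 4.
The 2 values of 1144 occupy positions 5–6 → each gets rank 6.
Ranks ≤ 5: {1, 2, 4, 4} → 4 values.

4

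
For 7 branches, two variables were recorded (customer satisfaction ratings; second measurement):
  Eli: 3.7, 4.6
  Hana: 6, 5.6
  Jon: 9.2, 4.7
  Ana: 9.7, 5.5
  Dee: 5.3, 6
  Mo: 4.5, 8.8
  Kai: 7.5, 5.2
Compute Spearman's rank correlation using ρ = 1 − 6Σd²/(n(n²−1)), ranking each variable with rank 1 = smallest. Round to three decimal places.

Ranks of variable 1: 1, 4, 6, 7, 3, 2, 5
Ranks of variable 2: 1, 5, 2, 4, 6, 7, 3
d = r₁ − r₂: 0, -1, 4, 3, -3, -5, 2
d²: 0, 1, 16, 9, 9, 25, 4; Σd² = 64
ρ = 1 − 6·64/(7·48) = 1 − 384/336 = -0.143

-0.143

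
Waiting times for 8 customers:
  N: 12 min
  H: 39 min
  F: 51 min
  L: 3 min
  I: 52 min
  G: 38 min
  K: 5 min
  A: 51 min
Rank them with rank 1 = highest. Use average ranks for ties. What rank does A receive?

Sorted (descending): 52, 51, 51, 39, 38, 12, 5, 3
The 2 values of 51 occupy positions 2–3 → average rank (2+3)/2 = 2.5.
A has value 51 min → rank 2.5.

2.5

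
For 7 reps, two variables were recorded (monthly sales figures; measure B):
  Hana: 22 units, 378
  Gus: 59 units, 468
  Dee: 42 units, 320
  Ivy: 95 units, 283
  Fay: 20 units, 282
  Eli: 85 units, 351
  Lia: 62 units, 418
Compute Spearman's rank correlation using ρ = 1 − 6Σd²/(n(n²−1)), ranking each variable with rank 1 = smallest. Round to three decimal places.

Ranks of variable 1: 2, 4, 3, 7, 1, 6, 5
Ranks of variable 2: 5, 7, 3, 2, 1, 4, 6
d = r₁ − r₂: -3, -3, 0, 5, 0, 2, -1
d²: 9, 9, 0, 25, 0, 4, 1; Σd² = 48
ρ = 1 − 6·48/(7·48) = 1 − 288/336 = 0.143

0.143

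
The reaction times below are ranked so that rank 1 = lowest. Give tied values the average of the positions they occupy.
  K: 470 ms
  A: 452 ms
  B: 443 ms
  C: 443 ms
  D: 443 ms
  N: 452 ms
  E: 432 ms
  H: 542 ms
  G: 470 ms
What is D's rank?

3

Sorted (ascending): 432, 443, 443, 443, 452, 452, 470, 470, 542
The 3 values of 443 occupy positions 2–4 → average rank 3.
The 2 values of 452 occupy positions 5–6 → average rank (5+6)/2 = 5.5.
The 2 values of 470 occupy positions 7–8 → average rank (7+8)/2 = 7.5.
D has value 443 ms → rank 3.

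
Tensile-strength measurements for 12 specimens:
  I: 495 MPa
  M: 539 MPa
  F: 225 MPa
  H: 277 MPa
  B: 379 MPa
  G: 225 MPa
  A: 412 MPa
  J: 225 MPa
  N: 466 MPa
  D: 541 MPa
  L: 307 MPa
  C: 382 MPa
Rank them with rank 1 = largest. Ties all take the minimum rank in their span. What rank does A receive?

Sorted (descending): 541, 539, 495, 466, 412, 382, 379, 307, 277, 225, 225, 225
The 3 values of 225 occupy positions 10–12 → each gets rank 10.
A has value 412 MPa → rank 5.

5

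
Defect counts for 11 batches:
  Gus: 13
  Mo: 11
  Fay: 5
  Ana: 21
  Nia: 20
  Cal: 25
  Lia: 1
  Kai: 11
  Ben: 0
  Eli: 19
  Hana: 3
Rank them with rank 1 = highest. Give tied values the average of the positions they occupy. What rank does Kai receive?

6.5

Sorted (descending): 25, 21, 20, 19, 13, 11, 11, 5, 3, 1, 0
The 2 values of 11 occupy positions 6–7 → average rank (6+7)/2 = 6.5.
Kai has value 11 → rank 6.5.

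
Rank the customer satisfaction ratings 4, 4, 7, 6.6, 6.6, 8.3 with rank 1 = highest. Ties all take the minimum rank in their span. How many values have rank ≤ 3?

4

Sorted (descending): 8.3, 7, 6.6, 6.6, 4, 4
The 2 values of 6.6 occupy positions 3–4 → each gets rank 3.
The 2 values of 4 occupy positions 5–6 → each gets rank 5.
Ranks ≤ 3: {1, 2, 3, 3} → 4 values.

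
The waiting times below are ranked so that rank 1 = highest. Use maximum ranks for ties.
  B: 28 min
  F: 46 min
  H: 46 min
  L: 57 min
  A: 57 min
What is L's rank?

Sorted (descending): 57, 57, 46, 46, 28
The 2 values of 57 occupy positions 1–2 → each gets rank 2.
The 2 values of 46 occupy positions 3–4 → each gets rank 4.
L has value 57 min → rank 2.

2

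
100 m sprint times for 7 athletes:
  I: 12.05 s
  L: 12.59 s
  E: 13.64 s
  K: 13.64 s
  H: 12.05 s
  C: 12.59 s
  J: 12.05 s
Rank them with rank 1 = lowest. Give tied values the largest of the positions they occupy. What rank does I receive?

3

Sorted (ascending): 12.05, 12.05, 12.05, 12.59, 12.59, 13.64, 13.64
The 3 values of 12.05 occupy positions 1–3 → each gets rank 3.
The 2 values of 12.59 occupy positions 4–5 → each gets rank 5.
The 2 values of 13.64 occupy positions 6–7 → each gets rank 7.
I has value 12.05 s → rank 3.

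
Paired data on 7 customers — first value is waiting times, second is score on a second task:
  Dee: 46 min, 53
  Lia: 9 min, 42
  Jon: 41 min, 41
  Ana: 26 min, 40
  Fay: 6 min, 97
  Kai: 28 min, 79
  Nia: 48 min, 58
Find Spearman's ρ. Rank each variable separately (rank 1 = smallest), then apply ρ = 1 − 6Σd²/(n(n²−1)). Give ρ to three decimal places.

-0.107

Ranks of variable 1: 6, 2, 5, 3, 1, 4, 7
Ranks of variable 2: 4, 3, 2, 1, 7, 6, 5
d = r₁ − r₂: 2, -1, 3, 2, -6, -2, 2
d²: 4, 1, 9, 4, 36, 4, 4; Σd² = 62
ρ = 1 − 6·62/(7·48) = 1 − 372/336 = -0.107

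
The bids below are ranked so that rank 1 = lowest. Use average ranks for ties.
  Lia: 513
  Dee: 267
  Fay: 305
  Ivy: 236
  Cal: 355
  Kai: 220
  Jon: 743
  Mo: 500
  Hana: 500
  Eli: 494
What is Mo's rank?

Sorted (ascending): 220, 236, 267, 305, 355, 494, 500, 500, 513, 743
The 2 values of 500 occupy positions 7–8 → average rank (7+8)/2 = 7.5.
Mo has value 500 → rank 7.5.

7.5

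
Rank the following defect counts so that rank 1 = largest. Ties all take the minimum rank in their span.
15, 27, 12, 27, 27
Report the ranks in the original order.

4, 1, 5, 1, 1

Sorted (descending): 27, 27, 27, 15, 12
The 3 values of 27 occupy positions 1–3 → each gets rank 1.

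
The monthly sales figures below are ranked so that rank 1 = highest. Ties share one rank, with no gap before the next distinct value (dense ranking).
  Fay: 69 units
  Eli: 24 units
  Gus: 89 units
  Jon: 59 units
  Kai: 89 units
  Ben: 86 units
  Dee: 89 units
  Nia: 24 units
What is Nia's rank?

Sorted (descending): 89, 89, 89, 86, 69, 59, 24, 24
The 3 values of 89 share dense rank 1.
The 2 values of 24 share dense rank 5.
Remaining distinct values take the next consecutive integers.
Nia has value 24 units → rank 5.

5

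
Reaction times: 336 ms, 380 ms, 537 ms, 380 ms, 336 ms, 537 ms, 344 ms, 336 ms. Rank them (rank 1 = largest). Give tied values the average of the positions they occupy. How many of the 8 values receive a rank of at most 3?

2

Sorted (descending): 537, 537, 380, 380, 344, 336, 336, 336
The 2 values of 537 occupy positions 1–2 → average rank (1+2)/2 = 1.5.
The 2 values of 380 occupy positions 3–4 → average rank (3+4)/2 = 3.5.
The 3 values of 336 occupy positions 6–8 → average rank 7.
Ranks ≤ 3: {1.5, 1.5} → 2 values.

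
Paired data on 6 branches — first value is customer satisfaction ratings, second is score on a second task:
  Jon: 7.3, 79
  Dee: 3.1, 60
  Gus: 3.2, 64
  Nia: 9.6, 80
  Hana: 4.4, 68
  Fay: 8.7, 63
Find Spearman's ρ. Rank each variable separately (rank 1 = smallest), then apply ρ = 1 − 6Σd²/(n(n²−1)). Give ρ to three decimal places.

0.657

Ranks of variable 1: 4, 1, 2, 6, 3, 5
Ranks of variable 2: 5, 1, 3, 6, 4, 2
d = r₁ − r₂: -1, 0, -1, 0, -1, 3
d²: 1, 0, 1, 0, 1, 9; Σd² = 12
ρ = 1 − 6·12/(6·35) = 1 − 72/210 = 0.657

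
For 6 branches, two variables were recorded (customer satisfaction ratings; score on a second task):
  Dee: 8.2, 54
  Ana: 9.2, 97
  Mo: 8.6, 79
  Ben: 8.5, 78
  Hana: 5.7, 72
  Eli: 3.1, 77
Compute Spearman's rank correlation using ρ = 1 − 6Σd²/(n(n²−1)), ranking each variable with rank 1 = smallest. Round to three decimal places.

0.771

Ranks of variable 1: 3, 6, 5, 4, 2, 1
Ranks of variable 2: 1, 6, 5, 4, 2, 3
d = r₁ − r₂: 2, 0, 0, 0, 0, -2
d²: 4, 0, 0, 0, 0, 4; Σd² = 8
ρ = 1 − 6·8/(6·35) = 1 − 48/210 = 0.771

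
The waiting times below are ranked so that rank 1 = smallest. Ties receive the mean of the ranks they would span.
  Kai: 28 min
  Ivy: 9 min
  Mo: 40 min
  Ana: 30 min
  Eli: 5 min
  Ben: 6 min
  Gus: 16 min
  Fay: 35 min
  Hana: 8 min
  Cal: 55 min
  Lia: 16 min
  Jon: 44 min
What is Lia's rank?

5.5

Sorted (ascending): 5, 6, 8, 9, 16, 16, 28, 30, 35, 40, 44, 55
The 2 values of 16 occupy positions 5–6 → average rank (5+6)/2 = 5.5.
Lia has value 16 min → rank 5.5.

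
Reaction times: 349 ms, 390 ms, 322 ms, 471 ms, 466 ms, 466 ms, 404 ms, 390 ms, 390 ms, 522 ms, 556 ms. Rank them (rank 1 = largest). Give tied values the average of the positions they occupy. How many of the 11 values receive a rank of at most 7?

Sorted (descending): 556, 522, 471, 466, 466, 404, 390, 390, 390, 349, 322
The 2 values of 466 occupy positions 4–5 → average rank (4+5)/2 = 4.5.
The 3 values of 390 occupy positions 7–9 → average rank 8.
Ranks ≤ 7: {1, 2, 3, 4.5, 4.5, 6} → 6 values.

6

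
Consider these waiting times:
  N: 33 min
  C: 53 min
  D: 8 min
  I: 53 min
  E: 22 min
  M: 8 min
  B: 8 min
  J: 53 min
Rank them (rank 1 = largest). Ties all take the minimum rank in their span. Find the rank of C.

1

Sorted (descending): 53, 53, 53, 33, 22, 8, 8, 8
The 3 values of 53 occupy positions 1–3 → each gets rank 1.
The 3 values of 8 occupy positions 6–8 → each gets rank 6.
C has value 53 min → rank 1.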